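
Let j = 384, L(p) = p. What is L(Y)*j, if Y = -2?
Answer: -768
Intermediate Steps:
L(Y)*j = -2*384 = -768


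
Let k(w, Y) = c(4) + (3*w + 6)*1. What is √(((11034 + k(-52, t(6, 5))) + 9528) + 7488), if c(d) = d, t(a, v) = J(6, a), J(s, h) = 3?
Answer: 16*√109 ≈ 167.04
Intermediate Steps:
t(a, v) = 3
k(w, Y) = 10 + 3*w (k(w, Y) = 4 + (3*w + 6)*1 = 4 + (6 + 3*w)*1 = 4 + (6 + 3*w) = 10 + 3*w)
√(((11034 + k(-52, t(6, 5))) + 9528) + 7488) = √(((11034 + (10 + 3*(-52))) + 9528) + 7488) = √(((11034 + (10 - 156)) + 9528) + 7488) = √(((11034 - 146) + 9528) + 7488) = √((10888 + 9528) + 7488) = √(20416 + 7488) = √27904 = 16*√109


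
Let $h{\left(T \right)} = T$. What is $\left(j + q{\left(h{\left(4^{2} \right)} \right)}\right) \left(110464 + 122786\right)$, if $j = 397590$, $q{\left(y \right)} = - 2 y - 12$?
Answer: $92727604500$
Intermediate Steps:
$q{\left(y \right)} = -12 - 2 y$
$\left(j + q{\left(h{\left(4^{2} \right)} \right)}\right) \left(110464 + 122786\right) = \left(397590 - \left(12 + 2 \cdot 4^{2}\right)\right) \left(110464 + 122786\right) = \left(397590 - 44\right) 233250 = 397546 \cdot 233250 = 92727604500$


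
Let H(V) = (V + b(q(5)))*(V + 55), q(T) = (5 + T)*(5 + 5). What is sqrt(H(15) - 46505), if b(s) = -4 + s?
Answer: I*sqrt(38735) ≈ 196.81*I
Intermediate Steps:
q(T) = 50 + 10*T (q(T) = (5 + T)*10 = 50 + 10*T)
H(V) = (55 + V)*(96 + V) (H(V) = (V + (-4 + (50 + 10*5)))*(V + 55) = (V + (-4 + (50 + 50)))*(55 + V) = (V + (-4 + 100))*(55 + V) = (V + 96)*(55 + V) = (96 + V)*(55 + V) = (55 + V)*(96 + V))
sqrt(H(15) - 46505) = sqrt((5280 + 15**2 + 151*15) - 46505) = sqrt((5280 + 225 + 2265) - 46505) = sqrt(7770 - 46505) = sqrt(-38735) = I*sqrt(38735)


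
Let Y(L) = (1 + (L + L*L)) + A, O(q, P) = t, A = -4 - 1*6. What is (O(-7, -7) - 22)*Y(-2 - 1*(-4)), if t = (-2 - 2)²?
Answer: 18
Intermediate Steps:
A = -10 (A = -4 - 6 = -10)
t = 16 (t = (-4)² = 16)
O(q, P) = 16
Y(L) = -9 + L + L² (Y(L) = (1 + (L + L*L)) - 10 = (1 + (L + L²)) - 10 = (1 + L + L²) - 10 = -9 + L + L²)
(O(-7, -7) - 22)*Y(-2 - 1*(-4)) = (16 - 22)*(-9 + (-2 - 1*(-4)) + (-2 - 1*(-4))²) = -6*(-9 + (-2 + 4) + (-2 + 4)²) = -6*(-9 + 2 + 2²) = -6*(-9 + 2 + 4) = -6*(-3) = 18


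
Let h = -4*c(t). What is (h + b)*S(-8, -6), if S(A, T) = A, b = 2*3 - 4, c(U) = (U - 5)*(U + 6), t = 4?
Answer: -336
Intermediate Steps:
c(U) = (-5 + U)*(6 + U)
b = 2 (b = 6 - 4 = 2)
h = 40 (h = -4*(-30 + 4 + 4²) = -4*(-30 + 4 + 16) = -4*(-10) = 40)
(h + b)*S(-8, -6) = (40 + 2)*(-8) = 42*(-8) = -336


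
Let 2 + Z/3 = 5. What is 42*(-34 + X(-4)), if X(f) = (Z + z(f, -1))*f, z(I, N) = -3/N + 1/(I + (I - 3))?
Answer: -37716/11 ≈ -3428.7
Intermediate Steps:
z(I, N) = 1/(-3 + 2*I) - 3/N (z(I, N) = -3/N + 1/(I + (-3 + I)) = -3/N + 1/(-3 + 2*I) = 1/(-3 + 2*I) - 3/N)
Z = 9 (Z = -6 + 3*5 = -6 + 15 = 9)
X(f) = f*(9 - (8 - 6*f)/(-3 + 2*f)) (X(f) = (9 + (9 - 1 - 6*f)/((-1)*(-3 + 2*f)))*f = (9 - (8 - 6*f)/(-3 + 2*f))*f = f*(9 - (8 - 6*f)/(-3 + 2*f)))
42*(-34 + X(-4)) = 42*(-34 - 4*(-35 + 24*(-4))/(-3 + 2*(-4))) = 42*(-34 - 4*(-35 - 96)/(-3 - 8)) = 42*(-34 - 4*(-131)/(-11)) = 42*(-34 - 4*(-1/11)*(-131)) = 42*(-34 - 524/11) = 42*(-898/11) = -37716/11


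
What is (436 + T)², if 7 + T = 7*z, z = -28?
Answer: 54289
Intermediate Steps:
T = -203 (T = -7 + 7*(-28) = -7 - 196 = -203)
(436 + T)² = (436 - 203)² = 233² = 54289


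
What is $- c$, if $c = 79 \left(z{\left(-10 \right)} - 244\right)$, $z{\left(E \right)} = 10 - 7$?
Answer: $19039$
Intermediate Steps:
$z{\left(E \right)} = 3$ ($z{\left(E \right)} = 10 - 7 = 3$)
$c = -19039$ ($c = 79 \left(3 - 244\right) = 79 \left(-241\right) = -19039$)
$- c = \left(-1\right) \left(-19039\right) = 19039$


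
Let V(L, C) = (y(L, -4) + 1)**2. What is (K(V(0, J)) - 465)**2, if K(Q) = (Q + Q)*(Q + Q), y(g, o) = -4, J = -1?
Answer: 19881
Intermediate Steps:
V(L, C) = 9 (V(L, C) = (-4 + 1)**2 = (-3)**2 = 9)
K(Q) = 4*Q**2 (K(Q) = (2*Q)*(2*Q) = 4*Q**2)
(K(V(0, J)) - 465)**2 = (4*9**2 - 465)**2 = (4*81 - 465)**2 = (324 - 465)**2 = (-141)**2 = 19881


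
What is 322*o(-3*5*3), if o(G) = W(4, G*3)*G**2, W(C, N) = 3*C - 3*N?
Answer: 271904850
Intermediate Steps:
W(C, N) = -3*N + 3*C
o(G) = G**2*(12 - 9*G) (o(G) = (-3*G*3 + 3*4)*G**2 = (-9*G + 12)*G**2 = (12 - 9*G)*G**2 = G**2*(12 - 9*G))
322*o(-3*5*3) = 322*((-3*5*3)**2*(12 - 9*(-3*5)*3)) = 322*((-15*3)**2*(12 - (-135)*3)) = 322*((-45)**2*(12 - 9*(-45))) = 322*(2025*(12 + 405)) = 322*(2025*417) = 322*844425 = 271904850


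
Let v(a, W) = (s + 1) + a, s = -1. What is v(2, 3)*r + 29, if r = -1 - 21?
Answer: -15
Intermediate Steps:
v(a, W) = a (v(a, W) = (-1 + 1) + a = 0 + a = a)
r = -22
v(2, 3)*r + 29 = 2*(-22) + 29 = -44 + 29 = -15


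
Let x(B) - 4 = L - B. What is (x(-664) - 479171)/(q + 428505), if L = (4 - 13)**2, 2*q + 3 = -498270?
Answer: -318948/119579 ≈ -2.6673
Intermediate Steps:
q = -498273/2 (q = -3/2 + (1/2)*(-498270) = -3/2 - 249135 = -498273/2 ≈ -2.4914e+5)
L = 81 (L = (-9)**2 = 81)
x(B) = 85 - B (x(B) = 4 + (81 - B) = 85 - B)
(x(-664) - 479171)/(q + 428505) = ((85 - 1*(-664)) - 479171)/(-498273/2 + 428505) = ((85 + 664) - 479171)/(358737/2) = (749 - 479171)*(2/358737) = -478422*2/358737 = -318948/119579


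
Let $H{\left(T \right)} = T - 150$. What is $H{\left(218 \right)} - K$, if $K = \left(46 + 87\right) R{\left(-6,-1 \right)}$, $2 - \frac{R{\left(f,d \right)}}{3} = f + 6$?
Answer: $-730$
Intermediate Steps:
$R{\left(f,d \right)} = -12 - 3 f$ ($R{\left(f,d \right)} = 6 - 3 \left(f + 6\right) = 6 - 3 \left(6 + f\right) = 6 - \left(18 + 3 f\right) = -12 - 3 f$)
$H{\left(T \right)} = -150 + T$
$K = 798$ ($K = \left(46 + 87\right) \left(-12 - -18\right) = 133 \left(-12 + 18\right) = 133 \cdot 6 = 798$)
$H{\left(218 \right)} - K = \left(-150 + 218\right) - 798 = 68 - 798 = -730$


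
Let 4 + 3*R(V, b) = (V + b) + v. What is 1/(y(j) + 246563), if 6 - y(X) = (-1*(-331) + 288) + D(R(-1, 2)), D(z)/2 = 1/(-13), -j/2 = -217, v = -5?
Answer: 13/3197352 ≈ 4.0659e-6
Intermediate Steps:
R(V, b) = -3 + V/3 + b/3 (R(V, b) = -4/3 + ((V + b) - 5)/3 = -4/3 + (-5 + V + b)/3 = -4/3 + (-5/3 + V/3 + b/3) = -3 + V/3 + b/3)
j = 434 (j = -2*(-217) = 434)
D(z) = -2/13 (D(z) = 2/(-13) = 2*(-1/13) = -2/13)
y(X) = -7967/13 (y(X) = 6 - ((-1*(-331) + 288) - 2/13) = 6 - ((331 + 288) - 2/13) = 6 - (619 - 2/13) = 6 - 1*8045/13 = 6 - 8045/13 = -7967/13)
1/(y(j) + 246563) = 1/(-7967/13 + 246563) = 1/(3197352/13) = 13/3197352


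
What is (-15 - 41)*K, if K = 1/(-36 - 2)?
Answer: 28/19 ≈ 1.4737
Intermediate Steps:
K = -1/38 (K = 1/(-38) = -1/38 ≈ -0.026316)
(-15 - 41)*K = (-15 - 41)*(-1/38) = -56*(-1/38) = 28/19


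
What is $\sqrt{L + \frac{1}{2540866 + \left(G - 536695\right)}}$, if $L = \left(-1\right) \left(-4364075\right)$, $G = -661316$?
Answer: $\frac{\sqrt{7869559925140769730}}{1342855} \approx 2089.0$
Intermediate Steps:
$L = 4364075$
$\sqrt{L + \frac{1}{2540866 + \left(G - 536695\right)}} = \sqrt{4364075 + \frac{1}{2540866 - 1198011}} = \sqrt{4364075 + \frac{1}{1342855}} = \sqrt{\frac{5860319934126}{1342855}} = \frac{\sqrt{7869559925140769730}}{1342855}$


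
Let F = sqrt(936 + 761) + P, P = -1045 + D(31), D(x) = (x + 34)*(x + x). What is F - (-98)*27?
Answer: 5631 + sqrt(1697) ≈ 5672.2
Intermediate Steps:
D(x) = 2*x*(34 + x) (D(x) = (34 + x)*(2*x) = 2*x*(34 + x))
P = 2985 (P = -1045 + 2*31*(34 + 31) = -1045 + 2*31*65 = -1045 + 4030 = 2985)
F = 2985 + sqrt(1697) (F = sqrt(936 + 761) + 2985 = sqrt(1697) + 2985 = 2985 + sqrt(1697) ≈ 3026.2)
F - (-98)*27 = (2985 + sqrt(1697)) - (-98)*27 = (2985 + sqrt(1697)) - 1*(-2646) = (2985 + sqrt(1697)) + 2646 = 5631 + sqrt(1697)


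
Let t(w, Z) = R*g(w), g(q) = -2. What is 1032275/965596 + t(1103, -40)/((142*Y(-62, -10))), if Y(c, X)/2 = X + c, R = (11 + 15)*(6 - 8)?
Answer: 328242769/308507922 ≈ 1.0640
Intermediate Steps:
R = -52 (R = 26*(-2) = -52)
Y(c, X) = 2*X + 2*c (Y(c, X) = 2*(X + c) = 2*X + 2*c)
t(w, Z) = 104 (t(w, Z) = -52*(-2) = 104)
1032275/965596 + t(1103, -40)/((142*Y(-62, -10))) = 1032275/965596 + 104/((142*(2*(-10) + 2*(-62)))) = 1032275*(1/965596) + 104/((142*(-20 - 124))) = 1032275/965596 + 104/((142*(-144))) = 1032275/965596 + 104/(-20448) = 1032275/965596 + 104*(-1/20448) = 1032275/965596 - 13/2556 = 328242769/308507922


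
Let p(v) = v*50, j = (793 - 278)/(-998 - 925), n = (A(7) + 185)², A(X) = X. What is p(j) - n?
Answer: -70915222/1923 ≈ -36877.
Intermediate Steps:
n = 36864 (n = (7 + 185)² = 192² = 36864)
j = -515/1923 (j = 515/(-1923) = 515*(-1/1923) = -515/1923 ≈ -0.26781)
p(v) = 50*v
p(j) - n = 50*(-515/1923) - 1*36864 = -25750/1923 - 36864 = -70915222/1923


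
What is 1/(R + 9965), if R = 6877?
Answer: 1/16842 ≈ 5.9375e-5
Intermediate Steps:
1/(R + 9965) = 1/(6877 + 9965) = 1/16842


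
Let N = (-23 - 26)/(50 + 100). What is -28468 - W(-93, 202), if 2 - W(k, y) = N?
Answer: -4270549/150 ≈ -28470.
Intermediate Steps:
N = -49/150 ≈ -0.32667
W(k, y) = 349/150 (W(k, y) = 2 - 1*(-49/150) = 2 + 49/150 = 349/150)
-28468 - W(-93, 202) = -28468 - 1*349/150 = -28468 - 349/150 = -4270549/150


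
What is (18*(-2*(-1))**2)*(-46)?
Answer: -3312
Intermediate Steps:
(18*(-2*(-1))**2)*(-46) = (18*2**2)*(-46) = (18*4)*(-46) = 72*(-46) = -3312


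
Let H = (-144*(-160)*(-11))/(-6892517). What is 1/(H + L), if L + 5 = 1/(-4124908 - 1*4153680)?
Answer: -57060308525996/283203424179777 ≈ -0.20148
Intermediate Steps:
L = -41392941/8278588 (L = -5 + 1/(-4124908 - 1*4153680) = -5 + 1/(-4124908 - 4153680) = -5 + 1/(-8278588) = -5 - 1/8278588 = -41392941/8278588 ≈ -5.0000)
H = 253440/6892517 (H = (23040*(-11))*(-1/6892517) = -253440*(-1/6892517) = 253440/6892517 ≈ 0.036770)
1/(H + L) = 1/(253440/6892517 - 41392941/8278588) = 1/(-283203424179777/57060308525996) = -57060308525996/283203424179777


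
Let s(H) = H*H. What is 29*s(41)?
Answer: 48749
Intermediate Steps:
s(H) = H²
29*s(41) = 29*41² = 29*1681 = 48749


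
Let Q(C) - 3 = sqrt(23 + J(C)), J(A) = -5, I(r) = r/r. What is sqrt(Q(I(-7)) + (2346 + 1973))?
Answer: sqrt(4322 + 3*sqrt(2)) ≈ 65.774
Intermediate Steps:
I(r) = 1
Q(C) = 3 + 3*sqrt(2) (Q(C) = 3 + sqrt(23 - 5) = 3 + sqrt(18) = 3 + 3*sqrt(2))
sqrt(Q(I(-7)) + (2346 + 1973)) = sqrt((3 + 3*sqrt(2)) + (2346 + 1973)) = sqrt((3 + 3*sqrt(2)) + 4319) = sqrt(4322 + 3*sqrt(2))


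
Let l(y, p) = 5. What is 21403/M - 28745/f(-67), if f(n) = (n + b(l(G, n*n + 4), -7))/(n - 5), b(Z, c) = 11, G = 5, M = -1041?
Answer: -269461726/7287 ≈ -36978.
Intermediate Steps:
f(n) = (11 + n)/(-5 + n) (f(n) = (n + 11)/(n - 5) = (11 + n)/(-5 + n))
21403/M - 28745/f(-67) = 21403/(-1041) - 28745*(-5 - 67)/(11 - 67) = 21403*(-1/1041) - 28745/(-56/(-72)) = -21403/1041 - 28745/((-1/72*(-56))) = -21403/1041 - 28745/7/9 = -21403/1041 - 28745*9/7 = -21403/1041 - 258705/7 = -269461726/7287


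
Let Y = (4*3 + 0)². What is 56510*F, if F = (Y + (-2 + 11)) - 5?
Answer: 8363480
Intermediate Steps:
Y = 144 (Y = (12 + 0)² = 12² = 144)
F = 148 (F = (144 + (-2 + 11)) - 5 = (144 + 9) - 5 = 153 - 5 = 148)
56510*F = 56510*148 = 8363480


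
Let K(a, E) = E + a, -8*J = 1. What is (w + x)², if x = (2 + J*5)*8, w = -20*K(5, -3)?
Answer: 841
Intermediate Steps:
J = -⅛ (J = -⅛*1 = -⅛ ≈ -0.12500)
w = -40 (w = -20*(-3 + 5) = -20*2 = -40)
x = 11 (x = (2 - ⅛*5)*8 = (2 - 5/8)*8 = (11/8)*8 = 11)
(w + x)² = (-40 + 11)² = (-29)² = 841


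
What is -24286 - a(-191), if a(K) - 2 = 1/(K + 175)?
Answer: -388607/16 ≈ -24288.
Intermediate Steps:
a(K) = 2 + 1/(175 + K) (a(K) = 2 + 1/(K + 175) = 2 + 1/(175 + K))
-24286 - a(-191) = -24286 - (351 + 2*(-191))/(175 - 191) = -24286 - (351 - 382)/(-16) = -24286 - (-1)*(-31)/16 = -24286 - 1*31/16 = -24286 - 31/16 = -388607/16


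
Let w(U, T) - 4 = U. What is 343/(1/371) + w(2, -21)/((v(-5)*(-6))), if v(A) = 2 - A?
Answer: 890770/7 ≈ 1.2725e+5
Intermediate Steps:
w(U, T) = 4 + U
343/(1/371) + w(2, -21)/((v(-5)*(-6))) = 343/(1/371) + (4 + 2)/(((2 - 1*(-5))*(-6))) = 343/(1/371) + 6/(((2 + 5)*(-6))) = 343*371 + 6/((7*(-6))) = 127253 + 6/(-42) = 127253 + 6*(-1/42) = 127253 - ⅐ = 890770/7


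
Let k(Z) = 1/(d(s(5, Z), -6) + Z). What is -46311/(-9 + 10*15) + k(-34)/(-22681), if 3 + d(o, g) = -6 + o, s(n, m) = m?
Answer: -26959747922/82082539 ≈ -328.45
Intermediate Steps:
d(o, g) = -9 + o (d(o, g) = -3 + (-6 + o) = -9 + o)
k(Z) = 1/(-9 + 2*Z) (k(Z) = 1/((-9 + Z) + Z) = 1/(-9 + 2*Z))
-46311/(-9 + 10*15) + k(-34)/(-22681) = -46311/(-9 + 10*15) + 1/((-9 + 2*(-34))*(-22681)) = -46311/(-9 + 150) - 1/22681/(-9 - 68) = -46311/141 - 1/22681/(-77) = -46311*1/141 - 1/77*(-1/22681) = -15437/47 + 1/1746437 = -26959747922/82082539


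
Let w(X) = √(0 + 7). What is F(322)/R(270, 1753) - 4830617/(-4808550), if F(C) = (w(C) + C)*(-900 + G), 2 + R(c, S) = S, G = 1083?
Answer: 291807027667/8419771050 + 183*√7/1751 ≈ 34.934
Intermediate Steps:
w(X) = √7
R(c, S) = -2 + S
F(C) = 183*C + 183*√7 (F(C) = (√7 + C)*(-900 + 1083) = (C + √7)*183 = 183*C + 183*√7)
F(322)/R(270, 1753) - 4830617/(-4808550) = (183*322 + 183*√7)/(-2 + 1753) - 4830617/(-4808550) = (58926 + 183*√7)/1751 - 4830617*(-1/4808550) = (58926 + 183*√7)*(1/1751) + 4830617/4808550 = (58926/1751 + 183*√7/1751) + 4830617/4808550 = 291807027667/8419771050 + 183*√7/1751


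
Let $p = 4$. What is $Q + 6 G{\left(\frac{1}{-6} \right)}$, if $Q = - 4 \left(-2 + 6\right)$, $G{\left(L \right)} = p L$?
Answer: $-20$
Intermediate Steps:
$G{\left(L \right)} = 4 L$
$Q = -16$ ($Q = \left(-4\right) 4 = -16$)
$Q + 6 G{\left(\frac{1}{-6} \right)} = -16 + 6 \frac{4}{-6} = -16 + 6 \cdot 4 \left(- \frac{1}{6}\right) = -16 + 6 \left(- \frac{2}{3}\right) = -16 - 4 = -20$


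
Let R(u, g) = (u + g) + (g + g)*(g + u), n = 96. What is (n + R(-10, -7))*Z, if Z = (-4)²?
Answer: 5072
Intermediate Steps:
Z = 16
R(u, g) = g + u + 2*g*(g + u) (R(u, g) = (g + u) + (2*g)*(g + u) = (g + u) + 2*g*(g + u) = g + u + 2*g*(g + u))
(n + R(-10, -7))*Z = (96 + (-7 - 10 + 2*(-7)² + 2*(-7)*(-10)))*16 = (96 + (-7 - 10 + 2*49 + 140))*16 = (96 + (-7 - 10 + 98 + 140))*16 = (96 + 221)*16 = 317*16 = 5072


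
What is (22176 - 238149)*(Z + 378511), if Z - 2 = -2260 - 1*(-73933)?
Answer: -97228020978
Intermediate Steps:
Z = 71675 (Z = 2 + (-2260 - 1*(-73933)) = 2 + (-2260 + 73933) = 2 + 71673 = 71675)
(22176 - 238149)*(Z + 378511) = (22176 - 238149)*(71675 + 378511) = -215973*450186 = -97228020978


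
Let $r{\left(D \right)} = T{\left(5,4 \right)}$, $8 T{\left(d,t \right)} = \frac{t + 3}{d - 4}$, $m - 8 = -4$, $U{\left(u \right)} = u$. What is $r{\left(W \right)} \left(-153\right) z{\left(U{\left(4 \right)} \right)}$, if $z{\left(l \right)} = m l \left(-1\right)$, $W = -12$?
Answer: $2142$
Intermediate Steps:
$m = 4$ ($m = 8 - 4 = 4$)
$z{\left(l \right)} = - 4 l$ ($z{\left(l \right)} = 4 l \left(-1\right) = - 4 l$)
$T{\left(d,t \right)} = \frac{3 + t}{8 \left(-4 + d\right)}$ ($T{\left(d,t \right)} = \frac{\left(t + 3\right) \frac{1}{d - 4}}{8} = \frac{\left(3 + t\right) \frac{1}{-4 + d}}{8} = \frac{\frac{1}{-4 + d} \left(3 + t\right)}{8} = \frac{3 + t}{8 \left(-4 + d\right)}$)
$r{\left(D \right)} = \frac{7}{8}$ ($r{\left(D \right)} = \frac{3 + 4}{8 \left(-4 + 5\right)} = \frac{1}{8} \cdot 1^{-1} \cdot 7 = \frac{1}{8} \cdot 1 \cdot 7 = \frac{7}{8}$)
$r{\left(W \right)} \left(-153\right) z{\left(U{\left(4 \right)} \right)} = \frac{7}{8} \left(-153\right) \left(\left(-4\right) 4\right) = \left(- \frac{1071}{8}\right) \left(-16\right) = 2142$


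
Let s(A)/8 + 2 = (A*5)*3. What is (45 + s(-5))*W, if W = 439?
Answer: -250669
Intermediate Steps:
s(A) = -16 + 120*A (s(A) = -16 + 8*((A*5)*3) = -16 + 8*((5*A)*3) = -16 + 8*(15*A) = -16 + 120*A)
(45 + s(-5))*W = (45 + (-16 + 120*(-5)))*439 = (45 + (-16 - 600))*439 = (45 - 616)*439 = -571*439 = -250669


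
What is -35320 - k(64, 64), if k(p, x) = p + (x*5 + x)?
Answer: -35768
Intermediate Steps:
k(p, x) = p + 6*x (k(p, x) = p + (5*x + x) = p + 6*x)
-35320 - k(64, 64) = -35320 - (64 + 6*64) = -35320 - (64 + 384) = -35320 - 1*448 = -35320 - 448 = -35768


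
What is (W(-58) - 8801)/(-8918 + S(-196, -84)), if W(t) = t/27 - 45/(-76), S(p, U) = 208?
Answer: 3612569/3574584 ≈ 1.0106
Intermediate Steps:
W(t) = 45/76 + t/27 (W(t) = t*(1/27) - 45*(-1/76) = t/27 + 45/76 = 45/76 + t/27)
(W(-58) - 8801)/(-8918 + S(-196, -84)) = ((45/76 + (1/27)*(-58)) - 8801)/(-8918 + 208) = ((45/76 - 58/27) - 8801)/(-8710) = (-3193/2052 - 8801)*(-1/8710) = -18062845/2052*(-1/8710) = 3612569/3574584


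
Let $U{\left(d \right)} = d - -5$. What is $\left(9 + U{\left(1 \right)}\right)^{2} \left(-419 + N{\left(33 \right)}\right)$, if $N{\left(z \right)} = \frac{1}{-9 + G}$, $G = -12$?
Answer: $- \frac{660000}{7} \approx -94286.0$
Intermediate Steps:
$N{\left(z \right)} = - \frac{1}{21}$ ($N{\left(z \right)} = \frac{1}{-9 - 12} = \frac{1}{-21} = - \frac{1}{21}$)
$U{\left(d \right)} = 5 + d$ ($U{\left(d \right)} = d + 5 = 5 + d$)
$\left(9 + U{\left(1 \right)}\right)^{2} \left(-419 + N{\left(33 \right)}\right) = \left(9 + \left(5 + 1\right)\right)^{2} \left(-419 - \frac{1}{21}\right) = \left(9 + 6\right)^{2} \left(- \frac{8800}{21}\right) = 15^{2} \left(- \frac{8800}{21}\right) = 225 \left(- \frac{8800}{21}\right) = - \frac{660000}{7}$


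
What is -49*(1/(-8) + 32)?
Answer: -12495/8 ≈ -1561.9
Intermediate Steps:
-49*(1/(-8) + 32) = -49*(-1/8 + 32) = -49*255/8 = -12495/8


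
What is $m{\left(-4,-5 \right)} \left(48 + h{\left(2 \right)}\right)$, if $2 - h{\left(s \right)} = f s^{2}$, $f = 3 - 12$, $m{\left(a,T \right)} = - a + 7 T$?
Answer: $-2666$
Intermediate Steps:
$f = -9$ ($f = 3 - 12 = -9$)
$h{\left(s \right)} = 2 + 9 s^{2}$ ($h{\left(s \right)} = 2 - - 9 s^{2} = 2 + 9 s^{2}$)
$m{\left(-4,-5 \right)} \left(48 + h{\left(2 \right)}\right) = \left(\left(-1\right) \left(-4\right) + 7 \left(-5\right)\right) \left(48 + \left(2 + 9 \cdot 2^{2}\right)\right) = \left(4 - 35\right) \left(48 + \left(2 + 9 \cdot 4\right)\right) = - 31 \left(48 + \left(2 + 36\right)\right) = - 31 \left(48 + 38\right) = \left(-31\right) 86 = -2666$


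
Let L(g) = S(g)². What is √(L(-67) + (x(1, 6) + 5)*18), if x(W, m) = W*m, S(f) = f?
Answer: √4687 ≈ 68.462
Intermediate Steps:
L(g) = g²
√(L(-67) + (x(1, 6) + 5)*18) = √((-67)² + (1*6 + 5)*18) = √(4489 + (6 + 5)*18) = √(4489 + 11*18) = √(4489 + 198) = √4687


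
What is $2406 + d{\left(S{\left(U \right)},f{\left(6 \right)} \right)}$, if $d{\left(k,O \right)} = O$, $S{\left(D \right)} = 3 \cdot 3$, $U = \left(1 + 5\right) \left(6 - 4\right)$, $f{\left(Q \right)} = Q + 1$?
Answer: $2413$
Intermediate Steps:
$f{\left(Q \right)} = 1 + Q$
$U = 12$ ($U = 6 \cdot 2 = 12$)
$S{\left(D \right)} = 9$
$2406 + d{\left(S{\left(U \right)},f{\left(6 \right)} \right)} = 2406 + \left(1 + 6\right) = 2406 + 7 = 2413$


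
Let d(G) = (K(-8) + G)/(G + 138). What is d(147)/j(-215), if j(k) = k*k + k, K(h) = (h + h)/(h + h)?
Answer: 74/6556425 ≈ 1.1287e-5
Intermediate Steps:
K(h) = 1 (K(h) = (2*h)/((2*h)) = (2*h)*(1/(2*h)) = 1)
d(G) = (1 + G)/(138 + G) (d(G) = (1 + G)/(G + 138) = (1 + G)/(138 + G))
j(k) = k + k² (j(k) = k² + k = k + k²)
d(147)/j(-215) = ((1 + 147)/(138 + 147))/((-215*(1 - 215))) = (148/285)/((-215*(-214))) = ((1/285)*148)/46010 = (148/285)*(1/46010) = 74/6556425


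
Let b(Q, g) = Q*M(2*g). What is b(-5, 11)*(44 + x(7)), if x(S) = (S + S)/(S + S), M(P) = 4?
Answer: -900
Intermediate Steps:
x(S) = 1 (x(S) = (2*S)/((2*S)) = (2*S)*(1/(2*S)) = 1)
b(Q, g) = 4*Q (b(Q, g) = Q*4 = 4*Q)
b(-5, 11)*(44 + x(7)) = (4*(-5))*(44 + 1) = -20*45 = -900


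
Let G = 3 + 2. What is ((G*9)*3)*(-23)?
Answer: -3105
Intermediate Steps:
G = 5
((G*9)*3)*(-23) = ((5*9)*3)*(-23) = (45*3)*(-23) = 135*(-23) = -3105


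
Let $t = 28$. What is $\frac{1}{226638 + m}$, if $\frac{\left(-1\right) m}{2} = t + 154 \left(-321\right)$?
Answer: $\frac{1}{325450} \approx 3.0727 \cdot 10^{-6}$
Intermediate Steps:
$m = 98812$ ($m = - 2 \left(28 + 154 \left(-321\right)\right) = - 2 \left(28 - 49434\right) = \left(-2\right) \left(-49406\right) = 98812$)
$\frac{1}{226638 + m} = \frac{1}{226638 + 98812} = \frac{1}{325450}$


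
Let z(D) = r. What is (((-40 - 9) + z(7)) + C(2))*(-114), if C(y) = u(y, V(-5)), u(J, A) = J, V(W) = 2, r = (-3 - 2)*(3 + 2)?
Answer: 8208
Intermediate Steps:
r = -25 (r = -5*5 = -25)
z(D) = -25
C(y) = y
(((-40 - 9) + z(7)) + C(2))*(-114) = (((-40 - 9) - 25) + 2)*(-114) = ((-49 - 25) + 2)*(-114) = (-74 + 2)*(-114) = -72*(-114) = 8208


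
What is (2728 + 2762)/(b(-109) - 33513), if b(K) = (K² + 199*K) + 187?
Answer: -2745/21568 ≈ -0.12727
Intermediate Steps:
b(K) = 187 + K² + 199*K
(2728 + 2762)/(b(-109) - 33513) = (2728 + 2762)/((187 + (-109)² + 199*(-109)) - 33513) = 5490/((187 + 11881 - 21691) - 33513) = 5490/(-9623 - 33513) = 5490/(-43136) = 5490*(-1/43136) = -2745/21568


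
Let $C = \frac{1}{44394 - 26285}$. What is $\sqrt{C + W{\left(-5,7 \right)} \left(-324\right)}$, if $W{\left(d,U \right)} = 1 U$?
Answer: $\frac{i \sqrt{743758559999}}{18109} \approx 47.624 i$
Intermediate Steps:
$W{\left(d,U \right)} = U$
$C = \frac{1}{18109} \approx 5.5221 \cdot 10^{-5}$
$\sqrt{C + W{\left(-5,7 \right)} \left(-324\right)} = \sqrt{\frac{1}{18109} + 7 \left(-324\right)} = \sqrt{\frac{1}{18109} - 2268} = \sqrt{- \frac{41071211}{18109}} = \frac{i \sqrt{743758559999}}{18109}$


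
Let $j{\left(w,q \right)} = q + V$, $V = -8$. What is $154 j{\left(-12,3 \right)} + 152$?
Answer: $-618$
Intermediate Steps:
$j{\left(w,q \right)} = -8 + q$ ($j{\left(w,q \right)} = q - 8 = -8 + q$)
$154 j{\left(-12,3 \right)} + 152 = 154 \left(-8 + 3\right) + 152 = 154 \left(-5\right) + 152 = -770 + 152 = -618$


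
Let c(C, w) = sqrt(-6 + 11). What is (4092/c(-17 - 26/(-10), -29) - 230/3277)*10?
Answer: -2300/3277 + 8184*sqrt(5) ≈ 18299.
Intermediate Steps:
c(C, w) = sqrt(5)
(4092/c(-17 - 26/(-10), -29) - 230/3277)*10 = (4092/(sqrt(5)) - 230/3277)*10 = (4092*(sqrt(5)/5) - 230*1/3277)*10 = (4092*sqrt(5)/5 - 230/3277)*10 = (-230/3277 + 4092*sqrt(5)/5)*10 = -2300/3277 + 8184*sqrt(5)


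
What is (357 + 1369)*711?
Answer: 1227186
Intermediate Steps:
(357 + 1369)*711 = 1726*711 = 1227186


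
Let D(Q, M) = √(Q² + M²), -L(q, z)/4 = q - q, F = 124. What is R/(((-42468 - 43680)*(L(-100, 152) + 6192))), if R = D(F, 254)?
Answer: -√19973/266714208 ≈ -5.2988e-7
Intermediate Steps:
L(q, z) = 0 (L(q, z) = -4*(q - q) = -4*0 = 0)
D(Q, M) = √(M² + Q²)
R = 2*√19973 (R = √(254² + 124²) = √(64516 + 15376) = √79892 = 2*√19973 ≈ 282.65)
R/(((-42468 - 43680)*(L(-100, 152) + 6192))) = (2*√19973)/(((-42468 - 43680)*(0 + 6192))) = (2*√19973)/((-86148*6192)) = (2*√19973)/(-533428416) = (2*√19973)*(-1/533428416) = -√19973/266714208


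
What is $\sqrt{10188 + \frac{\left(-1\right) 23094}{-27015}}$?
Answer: $\frac{7 \sqrt{16861520310}}{9005} \approx 100.94$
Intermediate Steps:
$\sqrt{10188 + \frac{\left(-1\right) 23094}{-27015}} = \sqrt{10188 - - \frac{7698}{9005}} = \sqrt{10188 + \frac{7698}{9005}} = \sqrt{\frac{91750638}{9005}} = \frac{7 \sqrt{16861520310}}{9005}$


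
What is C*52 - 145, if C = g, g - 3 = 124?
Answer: 6459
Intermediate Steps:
g = 127 (g = 3 + 124 = 127)
C = 127
C*52 - 145 = 127*52 - 145 = 6604 - 145 = 6459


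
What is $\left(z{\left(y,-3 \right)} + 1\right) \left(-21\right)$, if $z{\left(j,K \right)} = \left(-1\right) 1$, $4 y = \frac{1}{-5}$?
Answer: $0$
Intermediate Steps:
$y = - \frac{1}{20}$ ($y = \frac{1}{4 \left(-5\right)} = \frac{1}{4} \left(- \frac{1}{5}\right) = - \frac{1}{20} \approx -0.05$)
$z{\left(j,K \right)} = -1$
$\left(z{\left(y,-3 \right)} + 1\right) \left(-21\right) = \left(-1 + 1\right) \left(-21\right) = 0 \left(-21\right) = 0$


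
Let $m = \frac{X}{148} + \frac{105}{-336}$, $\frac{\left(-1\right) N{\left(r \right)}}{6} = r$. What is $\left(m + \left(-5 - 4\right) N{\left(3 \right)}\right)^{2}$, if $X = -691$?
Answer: $\frac{8640632025}{350464} \approx 24655.0$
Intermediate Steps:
$N{\left(r \right)} = - 6 r$
$m = - \frac{2949}{592}$ ($m = - \frac{691}{148} + \frac{105}{-336} = \left(-691\right) \frac{1}{148} + 105 \left(- \frac{1}{336}\right) = - \frac{691}{148} - \frac{5}{16} = - \frac{2949}{592} \approx -4.9814$)
$\left(m + \left(-5 - 4\right) N{\left(3 \right)}\right)^{2} = \left(- \frac{2949}{592} + \left(-5 - 4\right) \left(\left(-6\right) 3\right)\right)^{2} = \left(- \frac{2949}{592} + \left(-5 - 4\right) \left(-18\right)\right)^{2} = \left(- \frac{2949}{592} - -162\right)^{2} = \left(- \frac{2949}{592} + 162\right)^{2} = \left(\frac{92955}{592}\right)^{2} = \frac{8640632025}{350464}$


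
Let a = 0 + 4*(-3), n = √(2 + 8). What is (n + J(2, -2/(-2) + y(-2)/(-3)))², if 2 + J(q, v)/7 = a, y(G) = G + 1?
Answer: (98 - √10)² ≈ 8994.2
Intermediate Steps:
n = √10 ≈ 3.1623
y(G) = 1 + G
a = -12 (a = 0 - 12 = -12)
J(q, v) = -98 (J(q, v) = -14 + 7*(-12) = -14 - 84 = -98)
(n + J(2, -2/(-2) + y(-2)/(-3)))² = (√10 - 98)² = (-98 + √10)²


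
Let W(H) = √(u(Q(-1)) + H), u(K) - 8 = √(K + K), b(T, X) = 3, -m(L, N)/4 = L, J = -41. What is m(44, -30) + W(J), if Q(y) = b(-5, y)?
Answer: -176 + I*√(33 - √6) ≈ -176.0 + 5.5273*I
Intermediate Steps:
m(L, N) = -4*L
Q(y) = 3
u(K) = 8 + √2*√K (u(K) = 8 + √(K + K) = 8 + √(2*K) = 8 + √2*√K)
W(H) = √(8 + H + √6) (W(H) = √((8 + √2*√3) + H) = √((8 + √6) + H) = √(8 + H + √6))
m(44, -30) + W(J) = -4*44 + √(8 - 41 + √6) = -176 + √(-33 + √6)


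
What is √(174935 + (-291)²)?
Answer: 4*√16226 ≈ 509.53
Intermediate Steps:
√(174935 + (-291)²) = √(174935 + 84681) = √259616 = 4*√16226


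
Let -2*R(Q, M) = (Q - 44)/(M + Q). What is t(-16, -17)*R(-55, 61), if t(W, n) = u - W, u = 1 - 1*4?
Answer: 429/4 ≈ 107.25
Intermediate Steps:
R(Q, M) = -(-44 + Q)/(2*(M + Q)) (R(Q, M) = -(Q - 44)/(2*(M + Q)) = -(-44 + Q)/(2*(M + Q)))
u = -3 (u = 1 - 4 = -3)
t(W, n) = -3 - W
t(-16, -17)*R(-55, 61) = (-3 - 1*(-16))*((22 - 1/2*(-55))/(61 - 55)) = (-3 + 16)*((22 + 55/2)/6) = 13*((1/6)*(99/2)) = 13*(33/4) = 429/4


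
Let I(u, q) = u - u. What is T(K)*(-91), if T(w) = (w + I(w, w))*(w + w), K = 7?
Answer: -8918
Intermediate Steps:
I(u, q) = 0
T(w) = 2*w² (T(w) = (w + 0)*(w + w) = w*(2*w) = 2*w²)
T(K)*(-91) = (2*7²)*(-91) = (2*49)*(-91) = 98*(-91) = -8918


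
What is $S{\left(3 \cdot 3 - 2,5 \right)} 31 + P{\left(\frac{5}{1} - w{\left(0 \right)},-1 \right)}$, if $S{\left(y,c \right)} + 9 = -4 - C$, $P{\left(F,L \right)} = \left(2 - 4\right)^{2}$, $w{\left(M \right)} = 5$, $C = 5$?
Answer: $-554$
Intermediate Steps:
$P{\left(F,L \right)} = 4$ ($P{\left(F,L \right)} = \left(-2\right)^{2} = 4$)
$S{\left(y,c \right)} = -18$ ($S{\left(y,c \right)} = -9 - 9 = -18$)
$S{\left(3 \cdot 3 - 2,5 \right)} 31 + P{\left(\frac{5}{1} - w{\left(0 \right)},-1 \right)} = \left(-18\right) 31 + 4 = -558 + 4 = -554$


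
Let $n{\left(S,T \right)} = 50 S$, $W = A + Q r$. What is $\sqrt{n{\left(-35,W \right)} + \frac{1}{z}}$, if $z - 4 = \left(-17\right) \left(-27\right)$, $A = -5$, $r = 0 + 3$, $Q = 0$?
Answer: $\frac{i \sqrt{375145287}}{463} \approx 41.833 i$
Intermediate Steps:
$r = 3$
$z = 463$ ($z = 4 - -459 = 4 + 459 = 463$)
$W = -5$ ($W = -5 + 0 \cdot 3 = -5 + 0 = -5$)
$\sqrt{n{\left(-35,W \right)} + \frac{1}{z}} = \sqrt{50 \left(-35\right) + \frac{1}{463}} = \sqrt{-1750 + \frac{1}{463}} = \sqrt{- \frac{810249}{463}} = \frac{i \sqrt{375145287}}{463}$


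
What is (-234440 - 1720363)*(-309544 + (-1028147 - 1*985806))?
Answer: 4541978906091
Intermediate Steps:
(-234440 - 1720363)*(-309544 + (-1028147 - 1*985806)) = -1954803*(-309544 + (-1028147 - 985806)) = -1954803*(-309544 - 2013953) = -1954803*(-2323497) = 4541978906091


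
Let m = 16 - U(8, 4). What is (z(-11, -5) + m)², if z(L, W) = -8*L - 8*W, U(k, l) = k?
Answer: 18496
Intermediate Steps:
m = 8 (m = 16 - 1*8 = 16 - 8 = 8)
(z(-11, -5) + m)² = ((-8*(-11) - 8*(-5)) + 8)² = ((88 + 40) + 8)² = (128 + 8)² = 136² = 18496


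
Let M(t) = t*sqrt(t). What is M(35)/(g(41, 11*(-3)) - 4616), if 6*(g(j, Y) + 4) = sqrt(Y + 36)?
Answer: -1940400*sqrt(35)/256132799 - 70*sqrt(105)/256132799 ≈ -0.044822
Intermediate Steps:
M(t) = t**(3/2)
g(j, Y) = -4 + sqrt(36 + Y)/6 (g(j, Y) = -4 + sqrt(Y + 36)/6 = -4 + sqrt(36 + Y)/6)
M(35)/(g(41, 11*(-3)) - 4616) = 35**(3/2)/((-4 + sqrt(36 + 11*(-3))/6) - 4616) = (35*sqrt(35))/((-4 + sqrt(36 - 33)/6) - 4616) = (35*sqrt(35))/((-4 + sqrt(3)/6) - 4616) = (35*sqrt(35))/(-4620 + sqrt(3)/6) = 35*sqrt(35)/(-4620 + sqrt(3)/6)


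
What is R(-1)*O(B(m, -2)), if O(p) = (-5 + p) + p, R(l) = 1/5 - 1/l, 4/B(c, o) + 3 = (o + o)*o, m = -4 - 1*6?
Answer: -102/25 ≈ -4.0800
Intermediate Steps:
m = -10 (m = -4 - 6 = -10)
B(c, o) = 4/(-3 + 2*o**2) (B(c, o) = 4/(-3 + (o + o)*o) = 4/(-3 + (2*o)*o) = 4/(-3 + 2*o**2))
R(l) = 1/5 - 1/l (R(l) = 1*(1/5) - 1/l = 1/5 - 1/l)
O(p) = -5 + 2*p
R(-1)*O(B(m, -2)) = ((1/5)*(-5 - 1)/(-1))*(-5 + 2*(4/(-3 + 2*(-2)**2))) = ((1/5)*(-1)*(-6))*(-5 + 2*(4/(-3 + 2*4))) = 6*(-5 + 2*(4/(-3 + 8)))/5 = 6*(-5 + 2*(4/5))/5 = 6*(-5 + 8/5)/5 = (6/5)*(-17/5) = -102/25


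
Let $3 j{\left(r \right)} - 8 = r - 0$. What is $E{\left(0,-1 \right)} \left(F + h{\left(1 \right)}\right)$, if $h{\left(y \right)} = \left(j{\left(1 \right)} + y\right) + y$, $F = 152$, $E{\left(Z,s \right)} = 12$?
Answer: $1884$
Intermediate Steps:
$j{\left(r \right)} = \frac{8}{3} + \frac{r}{3}$ ($j{\left(r \right)} = \frac{8}{3} + \frac{r - 0}{3} = \frac{8}{3} + \frac{r + 0}{3} = \frac{8}{3} + \frac{r}{3}$)
$h{\left(y \right)} = 3 + 2 y$ ($h{\left(y \right)} = \left(\left(\frac{8}{3} + \frac{1}{3} \cdot 1\right) + y\right) + y = \left(\left(\frac{8}{3} + \frac{1}{3}\right) + y\right) + y = \left(3 + y\right) + y = 3 + 2 y$)
$E{\left(0,-1 \right)} \left(F + h{\left(1 \right)}\right) = 12 \left(152 + \left(3 + 2 \cdot 1\right)\right) = 12 \left(152 + \left(3 + 2\right)\right) = 12 \left(152 + 5\right) = 12 \cdot 157 = 1884$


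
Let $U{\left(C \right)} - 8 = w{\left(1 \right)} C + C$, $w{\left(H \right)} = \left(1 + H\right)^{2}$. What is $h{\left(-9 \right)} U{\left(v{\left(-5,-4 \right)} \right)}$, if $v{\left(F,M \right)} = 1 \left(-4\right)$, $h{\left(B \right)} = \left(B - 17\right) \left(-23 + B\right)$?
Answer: $-9984$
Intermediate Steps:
$h{\left(B \right)} = \left(-23 + B\right) \left(-17 + B\right)$ ($h{\left(B \right)} = \left(-17 + B\right) \left(-23 + B\right) = \left(-23 + B\right) \left(-17 + B\right)$)
$v{\left(F,M \right)} = -4$
$U{\left(C \right)} = 8 + 5 C$ ($U{\left(C \right)} = 8 + \left(\left(1 + 1\right)^{2} C + C\right) = 8 + \left(2^{2} C + C\right) = 8 + \left(4 C + C\right) = 8 + 5 C$)
$h{\left(-9 \right)} U{\left(v{\left(-5,-4 \right)} \right)} = \left(391 + \left(-9\right)^{2} - -360\right) \left(8 + 5 \left(-4\right)\right) = \left(391 + 81 + 360\right) \left(8 - 20\right) = 832 \left(-12\right) = -9984$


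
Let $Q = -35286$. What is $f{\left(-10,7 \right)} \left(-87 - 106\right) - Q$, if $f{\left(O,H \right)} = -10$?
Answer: $37216$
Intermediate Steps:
$f{\left(-10,7 \right)} \left(-87 - 106\right) - Q = - 10 \left(-87 - 106\right) - -35286 = \left(-10\right) \left(-193\right) + 35286 = 1930 + 35286 = 37216$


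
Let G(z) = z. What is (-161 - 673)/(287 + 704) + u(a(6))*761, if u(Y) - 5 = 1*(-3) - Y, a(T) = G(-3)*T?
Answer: 15082186/991 ≈ 15219.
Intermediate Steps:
a(T) = -3*T
u(Y) = 2 - Y (u(Y) = 5 + (1*(-3) - Y) = 5 + (-3 - Y) = 2 - Y)
(-161 - 673)/(287 + 704) + u(a(6))*761 = (-161 - 673)/(287 + 704) + (2 - (-3)*6)*761 = -834/991 + (2 - 1*(-18))*761 = -834*1/991 + (2 + 18)*761 = -834/991 + 20*761 = -834/991 + 15220 = 15082186/991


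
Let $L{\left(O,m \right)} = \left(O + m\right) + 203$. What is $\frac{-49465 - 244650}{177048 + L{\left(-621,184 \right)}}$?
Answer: $- \frac{294115}{176814} \approx -1.6634$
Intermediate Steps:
$L{\left(O,m \right)} = 203 + O + m$
$\frac{-49465 - 244650}{177048 + L{\left(-621,184 \right)}} = \frac{-49465 - 244650}{177048 + \left(203 - 621 + 184\right)} = - \frac{294115}{177048 - 234} = - \frac{294115}{176814}$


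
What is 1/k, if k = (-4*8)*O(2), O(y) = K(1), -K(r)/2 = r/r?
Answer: 1/64 ≈ 0.015625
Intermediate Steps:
K(r) = -2 (K(r) = -2*r/r = -2*1 = -2)
O(y) = -2
k = 64 (k = -4*8*(-2) = -32*(-2) = 64)
1/k = 1/64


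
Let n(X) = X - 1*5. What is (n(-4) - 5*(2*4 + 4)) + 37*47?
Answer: 1670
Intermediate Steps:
n(X) = -5 + X (n(X) = X - 5 = -5 + X)
(n(-4) - 5*(2*4 + 4)) + 37*47 = ((-5 - 4) - 5*(2*4 + 4)) + 37*47 = (-9 - 5*(8 + 4)) + 1739 = (-9 - 5*12) + 1739 = (-9 - 60) + 1739 = -69 + 1739 = 1670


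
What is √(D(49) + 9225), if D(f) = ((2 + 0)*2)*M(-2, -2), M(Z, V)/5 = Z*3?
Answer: √9105 ≈ 95.420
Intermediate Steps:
M(Z, V) = 15*Z (M(Z, V) = 5*(Z*3) = 5*(3*Z) = 15*Z)
D(f) = -120 (D(f) = ((2 + 0)*2)*(15*(-2)) = (2*2)*(-30) = 4*(-30) = -120)
√(D(49) + 9225) = √(-120 + 9225) = √9105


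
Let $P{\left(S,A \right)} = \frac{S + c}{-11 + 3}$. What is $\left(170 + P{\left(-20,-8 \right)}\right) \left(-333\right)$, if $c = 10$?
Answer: $- \frac{228105}{4} \approx -57026.0$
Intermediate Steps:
$P{\left(S,A \right)} = - \frac{5}{4} - \frac{S}{8}$ ($P{\left(S,A \right)} = \frac{S + 10}{-11 + 3} = \frac{10 + S}{-8} = \left(10 + S\right) \left(- \frac{1}{8}\right) = - \frac{5}{4} - \frac{S}{8}$)
$\left(170 + P{\left(-20,-8 \right)}\right) \left(-333\right) = \left(170 - - \frac{5}{4}\right) \left(-333\right) = \left(170 + \left(- \frac{5}{4} + \frac{5}{2}\right)\right) \left(-333\right) = \left(170 + \frac{5}{4}\right) \left(-333\right) = \frac{685}{4} \left(-333\right) = - \frac{228105}{4}$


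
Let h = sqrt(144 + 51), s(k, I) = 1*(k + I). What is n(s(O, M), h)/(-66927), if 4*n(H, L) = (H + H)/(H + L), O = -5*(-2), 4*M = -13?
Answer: 81/35560546 - 6*sqrt(195)/17780273 ≈ -2.4345e-6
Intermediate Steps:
M = -13/4 (M = (1/4)*(-13) = -13/4 ≈ -3.2500)
O = 10
s(k, I) = I + k (s(k, I) = 1*(I + k) = I + k)
h = sqrt(195) ≈ 13.964
n(H, L) = H/(2*(H + L)) (n(H, L) = ((H + H)/(H + L))/4 = ((2*H)/(H + L))/4 = (2*H/(H + L))/4 = H/(2*(H + L)))
n(s(O, M), h)/(-66927) = ((-13/4 + 10)/(2*((-13/4 + 10) + sqrt(195))))/(-66927) = ((1/2)*(27/4)/(27/4 + sqrt(195)))*(-1/66927) = (27/(8*(27/4 + sqrt(195))))*(-1/66927) = -9/(178472*(27/4 + sqrt(195)))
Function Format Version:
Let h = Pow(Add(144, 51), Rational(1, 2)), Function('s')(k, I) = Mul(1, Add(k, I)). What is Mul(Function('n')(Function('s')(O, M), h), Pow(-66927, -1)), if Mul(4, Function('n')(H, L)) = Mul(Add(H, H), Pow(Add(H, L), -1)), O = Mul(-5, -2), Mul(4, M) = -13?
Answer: Add(Rational(81, 35560546), Mul(Rational(-6, 17780273), Pow(195, Rational(1, 2)))) ≈ -2.4345e-6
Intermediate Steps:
M = Rational(-13, 4) (M = Mul(Rational(1, 4), -13) = Rational(-13, 4) ≈ -3.2500)
O = 10
Function('s')(k, I) = Add(I, k) (Function('s')(k, I) = Mul(1, Add(I, k)) = Add(I, k))
h = Pow(195, Rational(1, 2)) ≈ 13.964
Function('n')(H, L) = Mul(Rational(1, 2), H, Pow(Add(H, L), -1)) (Function('n')(H, L) = Mul(Rational(1, 4), Mul(Add(H, H), Pow(Add(H, L), -1))) = Mul(Rational(1, 4), Mul(Mul(2, H), Pow(Add(H, L), -1))) = Mul(Rational(1, 4), Mul(2, H, Pow(Add(H, L), -1))) = Mul(Rational(1, 2), H, Pow(Add(H, L), -1)))
Mul(Function('n')(Function('s')(O, M), h), Pow(-66927, -1)) = Mul(Mul(Rational(1, 2), Add(Rational(-13, 4), 10), Pow(Add(Add(Rational(-13, 4), 10), Pow(195, Rational(1, 2))), -1)), Pow(-66927, -1)) = Mul(Mul(Rational(1, 2), Rational(27, 4), Pow(Add(Rational(27, 4), Pow(195, Rational(1, 2))), -1)), Rational(-1, 66927)) = Mul(Mul(Rational(27, 8), Pow(Add(Rational(27, 4), Pow(195, Rational(1, 2))), -1)), Rational(-1, 66927)) = Mul(Rational(-9, 178472), Pow(Add(Rational(27, 4), Pow(195, Rational(1, 2))), -1))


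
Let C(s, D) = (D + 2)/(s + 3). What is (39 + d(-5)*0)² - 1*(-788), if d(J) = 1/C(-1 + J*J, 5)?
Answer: 2309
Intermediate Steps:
C(s, D) = (2 + D)/(3 + s)
d(J) = 2/7 + J²/7 (d(J) = 1/((2 + 5)/(3 + (-1 + J*J))) = 1/(7/(3 + (-1 + J²))) = 1/(7/(2 + J²)) = 2/7 + J²/7)
(39 + d(-5)*0)² - 1*(-788) = (39 + (2/7 + (⅐)*(-5)²)*0)² - 1*(-788) = (39 + (2/7 + (⅐)*25)*0)² + 788 = (39 + (2/7 + 25/7)*0)² + 788 = (39 + (27/7)*0)² + 788 = (39 + 0)² + 788 = 39² + 788 = 1521 + 788 = 2309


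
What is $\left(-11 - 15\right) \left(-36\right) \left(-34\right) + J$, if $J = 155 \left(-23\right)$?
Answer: $-35389$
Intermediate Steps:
$J = -3565$
$\left(-11 - 15\right) \left(-36\right) \left(-34\right) + J = \left(-11 - 15\right) \left(-36\right) \left(-34\right) - 3565 = \left(-26\right) \left(-36\right) \left(-34\right) - 3565 = 936 \left(-34\right) - 3565 = -31824 - 3565 = -35389$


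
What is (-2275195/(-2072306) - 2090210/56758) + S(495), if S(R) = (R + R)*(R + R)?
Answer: 57637552322114175/58809971974 ≈ 9.8006e+5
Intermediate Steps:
S(R) = 4*R**2 (S(R) = (2*R)*(2*R) = 4*R**2)
(-2275195/(-2072306) - 2090210/56758) + S(495) = (-2275195/(-2072306) - 2090210/56758) + 4*495**2 = (-2275195*(-1/2072306) - 2090210*1/56758) + 4*245025 = (2275195/2072306 - 1045105/28379) + 980100 = -2101209603225/58809971974 + 980100 = 57637552322114175/58809971974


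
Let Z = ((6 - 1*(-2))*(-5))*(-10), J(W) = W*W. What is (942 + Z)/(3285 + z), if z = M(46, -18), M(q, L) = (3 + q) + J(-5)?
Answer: 1342/3359 ≈ 0.39952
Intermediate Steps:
J(W) = W²
M(q, L) = 28 + q (M(q, L) = (3 + q) + (-5)² = (3 + q) + 25 = 28 + q)
Z = 400 (Z = ((6 + 2)*(-5))*(-10) = (8*(-5))*(-10) = -40*(-10) = 400)
z = 74 (z = 28 + 46 = 74)
(942 + Z)/(3285 + z) = (942 + 400)/(3285 + 74) = 1342/3359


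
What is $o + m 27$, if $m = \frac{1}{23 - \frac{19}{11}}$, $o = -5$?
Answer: $- \frac{97}{26} \approx -3.7308$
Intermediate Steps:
$m = \frac{11}{234}$ ($m = \frac{1}{23 - \frac{19}{11}} = \frac{1}{\frac{234}{11}} = \frac{11}{234} \approx 0.047009$)
$o + m 27 = -5 + \frac{11}{234} \cdot 27 = -5 + \frac{33}{26} = - \frac{97}{26}$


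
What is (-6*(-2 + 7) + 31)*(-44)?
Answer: -44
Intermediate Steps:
(-6*(-2 + 7) + 31)*(-44) = (-6*5 + 31)*(-44) = (-30 + 31)*(-44) = 1*(-44) = -44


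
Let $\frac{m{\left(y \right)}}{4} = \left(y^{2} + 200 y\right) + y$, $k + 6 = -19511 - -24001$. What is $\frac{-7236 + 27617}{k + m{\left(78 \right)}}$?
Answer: $\frac{20381}{91532} \approx 0.22267$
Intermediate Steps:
$k = 4484$ ($k = -6 - -4490 = -6 + \left(-19511 + 24001\right) = -6 + 4490 = 4484$)
$m{\left(y \right)} = 4 y^{2} + 804 y$ ($m{\left(y \right)} = 4 \left(\left(y^{2} + 200 y\right) + y\right) = 4 \left(y^{2} + 201 y\right) = 4 y^{2} + 804 y$)
$\frac{-7236 + 27617}{k + m{\left(78 \right)}} = \frac{-7236 + 27617}{4484 + 4 \cdot 78 \left(201 + 78\right)} = \frac{20381}{4484 + 4 \cdot 78 \cdot 279} = \frac{20381}{4484 + 87048} = \frac{20381}{91532}$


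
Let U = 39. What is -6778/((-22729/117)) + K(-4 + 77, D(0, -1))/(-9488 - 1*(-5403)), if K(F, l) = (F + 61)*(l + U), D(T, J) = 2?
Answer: 3114638084/92847965 ≈ 33.546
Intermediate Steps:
K(F, l) = (39 + l)*(61 + F) (K(F, l) = (F + 61)*(l + 39) = (61 + F)*(39 + l) = (39 + l)*(61 + F))
-6778/((-22729/117)) + K(-4 + 77, D(0, -1))/(-9488 - 1*(-5403)) = -6778/((-22729/117)) + (2379 + 39*(-4 + 77) + 61*2 + (-4 + 77)*2)/(-9488 - 1*(-5403)) = -6778/((-22729*1/117)) + (2379 + 39*73 + 122 + 73*2)/(-9488 + 5403) = -6778/(-22729/117) + (2379 + 2847 + 122 + 146)/(-4085) = -6778*(-117/22729) + 5494*(-1/4085) = 793026/22729 - 5494/4085 = 3114638084/92847965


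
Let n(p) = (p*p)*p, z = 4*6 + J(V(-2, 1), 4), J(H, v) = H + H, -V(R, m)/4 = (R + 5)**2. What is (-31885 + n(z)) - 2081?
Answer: -144558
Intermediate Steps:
V(R, m) = -4*(5 + R)**2 (V(R, m) = -4*(R + 5)**2 = -4*(5 + R)**2)
J(H, v) = 2*H
z = -48 (z = 4*6 + 2*(-4*(5 - 2)**2) = 24 + 2*(-4*3**2) = 24 + 2*(-4*9) = 24 + 2*(-36) = 24 - 72 = -48)
n(p) = p**3 (n(p) = p**2*p = p**3)
(-31885 + n(z)) - 2081 = (-31885 + (-48)**3) - 2081 = (-31885 - 110592) - 2081 = -142477 - 2081 = -144558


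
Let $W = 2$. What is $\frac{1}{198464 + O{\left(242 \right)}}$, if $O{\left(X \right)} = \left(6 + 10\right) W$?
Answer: $\frac{1}{198496} \approx 5.0379 \cdot 10^{-6}$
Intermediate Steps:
$O{\left(X \right)} = 32$ ($O{\left(X \right)} = \left(6 + 10\right) 2 = 16 \cdot 2 = 32$)
$\frac{1}{198464 + O{\left(242 \right)}} = \frac{1}{198464 + 32} = \frac{1}{198496}$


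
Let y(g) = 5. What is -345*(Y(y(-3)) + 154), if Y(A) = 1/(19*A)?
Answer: -1009539/19 ≈ -53134.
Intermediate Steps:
Y(A) = 1/(19*A)
-345*(Y(y(-3)) + 154) = -345*((1/19)/5 + 154) = -345*((1/19)*(1/5) + 154) = -345*(1/95 + 154) = -345*14631/95 = -1009539/19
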